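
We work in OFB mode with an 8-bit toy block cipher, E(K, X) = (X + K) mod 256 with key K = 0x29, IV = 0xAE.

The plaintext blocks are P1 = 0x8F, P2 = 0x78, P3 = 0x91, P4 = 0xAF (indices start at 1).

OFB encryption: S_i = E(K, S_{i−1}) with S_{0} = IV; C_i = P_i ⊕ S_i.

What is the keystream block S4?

0x52

C1: S = E(K, 0xAE) = 0xD7; 0x8F ⊕ 0xD7 = 0x58.
C2: S = E(K, 0xD7) = 0x00; 0x78 ⊕ 0x00 = 0x78.
C3: S = E(K, 0x00) = 0x29; 0x91 ⊕ 0x29 = 0xB8.
C4: S = E(K, 0x29) = 0x52; 0xAF ⊕ 0x52 = 0xFD.
So S4 = 0x52.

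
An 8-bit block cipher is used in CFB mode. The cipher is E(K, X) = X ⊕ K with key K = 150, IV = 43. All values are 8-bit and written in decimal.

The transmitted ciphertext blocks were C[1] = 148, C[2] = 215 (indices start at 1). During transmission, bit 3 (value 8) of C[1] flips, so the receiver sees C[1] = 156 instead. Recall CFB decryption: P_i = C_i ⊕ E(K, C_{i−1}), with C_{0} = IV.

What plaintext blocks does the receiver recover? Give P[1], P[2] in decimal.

Only C[1] changed, to 156. In CFB, a change in C_i flips the same bit in P_i and garbles P_{i+1}. Decrypting the received ciphertext:
P[1]: E(K, 43) = 189; 156 ⊕ 189 = 33.
P[2]: E(K, 156) = 10; 215 ⊕ 10 = 221.
Blocks that differ from the original plaintext: P[1], P[2].

P[1] = 33, P[2] = 221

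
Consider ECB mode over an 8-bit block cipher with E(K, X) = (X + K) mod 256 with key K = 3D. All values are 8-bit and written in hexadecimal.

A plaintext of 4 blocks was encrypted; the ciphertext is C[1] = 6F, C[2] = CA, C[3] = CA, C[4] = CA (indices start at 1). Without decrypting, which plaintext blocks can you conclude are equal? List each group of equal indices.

ECB encrypts each block independently with the same key, so equal ciphertext blocks imply equal plaintext blocks.
C[2] = C[3] = C[4] = CA, so P[2] = P[3] = P[4].

P[2] = P[3] = P[4]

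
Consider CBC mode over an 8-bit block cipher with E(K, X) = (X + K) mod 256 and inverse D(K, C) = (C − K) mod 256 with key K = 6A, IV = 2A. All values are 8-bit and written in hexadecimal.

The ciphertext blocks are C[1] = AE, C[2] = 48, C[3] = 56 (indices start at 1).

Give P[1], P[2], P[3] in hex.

CBC decryption: P_i = D(K, C_i) ⊕ C_{i−1}, with C_{0} = IV.
P[1]: D(K, AE) = 44; 44 ⊕ 2A = 6E.
P[2]: D(K, 48) = DE; DE ⊕ AE = 70.
P[3]: D(K, 56) = EC; EC ⊕ 48 = A4.

P[1] = 6E, P[2] = 70, P[3] = A4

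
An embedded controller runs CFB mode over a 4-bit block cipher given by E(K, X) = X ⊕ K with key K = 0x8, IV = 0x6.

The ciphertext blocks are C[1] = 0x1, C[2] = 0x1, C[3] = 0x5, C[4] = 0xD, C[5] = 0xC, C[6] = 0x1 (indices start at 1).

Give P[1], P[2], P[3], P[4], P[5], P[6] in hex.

P[1] = 0xF, P[2] = 0x8, P[3] = 0xC, P[4] = 0x0, P[5] = 0x9, P[6] = 0x5

CFB decryption: P_i = C_i ⊕ E(K, C_{i−1}), with C_{0} = IV.
P[1]: E(K, 0x6) = 0xE; 0x1 ⊕ 0xE = 0xF.
P[2]: E(K, 0x1) = 0x9; 0x1 ⊕ 0x9 = 0x8.
P[3]: E(K, 0x1) = 0x9; 0x5 ⊕ 0x9 = 0xC.
P[4]: E(K, 0x5) = 0xD; 0xD ⊕ 0xD = 0x0.
P[5]: E(K, 0xD) = 0x5; 0xC ⊕ 0x5 = 0x9.
P[6]: E(K, 0xC) = 0x4; 0x1 ⊕ 0x4 = 0x5.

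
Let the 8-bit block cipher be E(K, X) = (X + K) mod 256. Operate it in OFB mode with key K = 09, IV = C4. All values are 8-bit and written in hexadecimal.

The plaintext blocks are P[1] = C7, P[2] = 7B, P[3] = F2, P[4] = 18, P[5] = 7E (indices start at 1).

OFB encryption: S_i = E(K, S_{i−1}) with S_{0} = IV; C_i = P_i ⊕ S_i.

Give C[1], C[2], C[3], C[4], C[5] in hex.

C[1] = 0A, C[2] = AD, C[3] = 2D, C[4] = F0, C[5] = 8F

C[1]: S = E(K, C4) = CD; C7 ⊕ CD = 0A.
C[2]: S = E(K, CD) = D6; 7B ⊕ D6 = AD.
C[3]: S = E(K, D6) = DF; F2 ⊕ DF = 2D.
C[4]: S = E(K, DF) = E8; 18 ⊕ E8 = F0.
C[5]: S = E(K, E8) = F1; 7E ⊕ F1 = 8F.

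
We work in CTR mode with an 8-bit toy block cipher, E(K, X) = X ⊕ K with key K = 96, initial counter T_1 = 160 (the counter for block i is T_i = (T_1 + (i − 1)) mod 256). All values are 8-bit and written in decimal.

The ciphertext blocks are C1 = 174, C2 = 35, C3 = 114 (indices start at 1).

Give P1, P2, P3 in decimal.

P1 = 110, P2 = 226, P3 = 176

CTR decryption: S_i = E(K, T_i) where T_i is the counter for block i; P_i = C_i ⊕ S_i.
P1: T = 160, S = E(K, T) = 192; 174 ⊕ 192 = 110.
P2: T = 161, S = E(K, T) = 193; 35 ⊕ 193 = 226.
P3: T = 162, S = E(K, T) = 194; 114 ⊕ 194 = 176.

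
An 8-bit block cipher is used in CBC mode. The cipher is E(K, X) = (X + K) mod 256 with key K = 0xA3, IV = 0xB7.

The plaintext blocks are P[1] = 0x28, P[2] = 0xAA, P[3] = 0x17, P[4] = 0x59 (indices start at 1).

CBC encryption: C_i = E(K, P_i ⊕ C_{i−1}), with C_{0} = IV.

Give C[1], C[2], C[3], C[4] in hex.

C[1] = 0x42, C[2] = 0x8B, C[3] = 0x3F, C[4] = 0x09

C[1]: P[1] ⊕ 0xB7 = 0x9F; E(K, 0x9F) = 0x42.
C[2]: P[2] ⊕ 0x42 = 0xE8; E(K, 0xE8) = 0x8B.
C[3]: P[3] ⊕ 0x8B = 0x9C; E(K, 0x9C) = 0x3F.
C[4]: P[4] ⊕ 0x3F = 0x66; E(K, 0x66) = 0x09.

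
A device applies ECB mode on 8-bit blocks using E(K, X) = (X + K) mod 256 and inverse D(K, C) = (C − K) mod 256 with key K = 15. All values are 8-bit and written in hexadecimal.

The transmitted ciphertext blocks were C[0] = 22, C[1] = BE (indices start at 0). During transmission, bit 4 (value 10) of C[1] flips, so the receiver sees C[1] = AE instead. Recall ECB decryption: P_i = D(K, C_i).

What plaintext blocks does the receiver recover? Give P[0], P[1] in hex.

Only C[1] changed, to AE. In ECB, a change in C_i affects only P_i. Decrypting the received ciphertext:
P[0]: D(K, 22) = 0D.
P[1]: D(K, AE) = 99.
Blocks that differ from the original plaintext: P[1].

P[0] = 0D, P[1] = 99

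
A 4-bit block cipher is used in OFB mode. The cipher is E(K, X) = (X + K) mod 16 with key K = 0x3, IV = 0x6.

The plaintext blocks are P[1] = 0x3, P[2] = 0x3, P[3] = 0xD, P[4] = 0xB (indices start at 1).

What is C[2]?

C[2] = 0xF

OFB encryption: S_i = E(K, S_{i−1}) with S_{0} = IV; C_i = P_i ⊕ S_i.
C[1]: S = E(K, 0x6) = 0x9; 0x3 ⊕ 0x9 = 0xA.
C[2]: S = E(K, 0x9) = 0xC; 0x3 ⊕ 0xC = 0xF.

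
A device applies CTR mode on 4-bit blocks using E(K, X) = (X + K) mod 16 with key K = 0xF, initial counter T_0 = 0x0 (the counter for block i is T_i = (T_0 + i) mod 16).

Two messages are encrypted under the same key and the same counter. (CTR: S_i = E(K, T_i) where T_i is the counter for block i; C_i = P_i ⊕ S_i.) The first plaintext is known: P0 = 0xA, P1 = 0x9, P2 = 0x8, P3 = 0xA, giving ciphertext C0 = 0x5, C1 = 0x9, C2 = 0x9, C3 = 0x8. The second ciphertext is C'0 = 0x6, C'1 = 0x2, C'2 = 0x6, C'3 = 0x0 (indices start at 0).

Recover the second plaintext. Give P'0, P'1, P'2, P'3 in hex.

P'0 = 0x9, P'1 = 0x2, P'2 = 0x7, P'3 = 0x2

In CTR with a reused counter, both messages share the same keystream S_i, so C_i ⊕ C'_i = P_i ⊕ P'_i and thus P'_i = P_i ⊕ C_i ⊕ C'_i.
P'0: 0xA ⊕ 0x5 ⊕ 0x6 = 0x9.
P'1: 0x9 ⊕ 0x9 ⊕ 0x2 = 0x2.
P'2: 0x8 ⊕ 0x9 ⊕ 0x6 = 0x7.
P'3: 0xA ⊕ 0x8 ⊕ 0x0 = 0x2.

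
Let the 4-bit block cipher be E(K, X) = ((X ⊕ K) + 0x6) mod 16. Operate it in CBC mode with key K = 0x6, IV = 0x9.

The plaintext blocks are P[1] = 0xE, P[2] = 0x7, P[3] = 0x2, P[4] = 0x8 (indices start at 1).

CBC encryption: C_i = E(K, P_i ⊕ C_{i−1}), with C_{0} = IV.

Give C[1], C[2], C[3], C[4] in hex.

C[1] = 0x7, C[2] = 0xC, C[3] = 0xE, C[4] = 0x6

C[1]: P[1] ⊕ 0x9 = 0x7; E(K, 0x7) = 0x7.
C[2]: P[2] ⊕ 0x7 = 0x0; E(K, 0x0) = 0xC.
C[3]: P[3] ⊕ 0xC = 0xE; E(K, 0xE) = 0xE.
C[4]: P[4] ⊕ 0xE = 0x6; E(K, 0x6) = 0x6.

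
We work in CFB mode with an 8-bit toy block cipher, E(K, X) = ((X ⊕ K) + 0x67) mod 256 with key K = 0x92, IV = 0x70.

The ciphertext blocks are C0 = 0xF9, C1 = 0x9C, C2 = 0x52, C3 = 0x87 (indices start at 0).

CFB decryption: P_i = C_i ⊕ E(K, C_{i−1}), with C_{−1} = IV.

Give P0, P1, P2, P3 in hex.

P0 = 0xB0, P1 = 0x4E, P2 = 0x27, P3 = 0xA0

P0: E(K, 0x70) = 0x49; 0xF9 ⊕ 0x49 = 0xB0.
P1: E(K, 0xF9) = 0xD2; 0x9C ⊕ 0xD2 = 0x4E.
P2: E(K, 0x9C) = 0x75; 0x52 ⊕ 0x75 = 0x27.
P3: E(K, 0x52) = 0x27; 0x87 ⊕ 0x27 = 0xA0.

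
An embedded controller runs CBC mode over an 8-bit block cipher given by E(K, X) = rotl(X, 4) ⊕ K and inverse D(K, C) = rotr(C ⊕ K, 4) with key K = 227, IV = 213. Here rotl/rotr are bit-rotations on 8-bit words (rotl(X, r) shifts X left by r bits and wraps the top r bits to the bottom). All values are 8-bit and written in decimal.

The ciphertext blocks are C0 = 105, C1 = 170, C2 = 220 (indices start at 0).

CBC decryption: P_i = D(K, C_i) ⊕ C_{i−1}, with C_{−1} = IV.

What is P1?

P1: D(K, 170) = 148; 148 ⊕ 105 = 253.

P1 = 253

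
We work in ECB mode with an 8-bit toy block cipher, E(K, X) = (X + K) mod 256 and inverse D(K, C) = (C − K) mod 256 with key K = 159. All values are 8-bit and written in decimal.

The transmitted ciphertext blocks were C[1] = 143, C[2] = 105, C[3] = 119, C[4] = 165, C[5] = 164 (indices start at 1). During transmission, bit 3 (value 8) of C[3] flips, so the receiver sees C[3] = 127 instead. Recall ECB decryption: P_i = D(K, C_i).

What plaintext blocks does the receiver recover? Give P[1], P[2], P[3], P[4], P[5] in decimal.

Only C[3] changed, to 127. In ECB, a change in C_i affects only P_i. Decrypting the received ciphertext:
P[1]: D(K, 143) = 240.
P[2]: D(K, 105) = 202.
P[3]: D(K, 127) = 224.
P[4]: D(K, 165) = 6.
P[5]: D(K, 164) = 5.
Blocks that differ from the original plaintext: P[3].

P[1] = 240, P[2] = 202, P[3] = 224, P[4] = 6, P[5] = 5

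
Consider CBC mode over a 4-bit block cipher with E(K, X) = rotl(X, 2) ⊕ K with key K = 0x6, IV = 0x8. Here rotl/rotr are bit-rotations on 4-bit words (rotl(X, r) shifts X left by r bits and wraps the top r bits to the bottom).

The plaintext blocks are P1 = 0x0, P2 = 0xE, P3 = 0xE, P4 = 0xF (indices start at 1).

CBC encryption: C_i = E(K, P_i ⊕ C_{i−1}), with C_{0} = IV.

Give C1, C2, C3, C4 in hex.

C1 = 0x4, C2 = 0xC, C3 = 0xE, C4 = 0x2

C1: P1 ⊕ 0x8 = 0x8; E(K, 0x8) = 0x4.
C2: P2 ⊕ 0x4 = 0xA; E(K, 0xA) = 0xC.
C3: P3 ⊕ 0xC = 0x2; E(K, 0x2) = 0xE.
C4: P4 ⊕ 0xE = 0x1; E(K, 0x1) = 0x2.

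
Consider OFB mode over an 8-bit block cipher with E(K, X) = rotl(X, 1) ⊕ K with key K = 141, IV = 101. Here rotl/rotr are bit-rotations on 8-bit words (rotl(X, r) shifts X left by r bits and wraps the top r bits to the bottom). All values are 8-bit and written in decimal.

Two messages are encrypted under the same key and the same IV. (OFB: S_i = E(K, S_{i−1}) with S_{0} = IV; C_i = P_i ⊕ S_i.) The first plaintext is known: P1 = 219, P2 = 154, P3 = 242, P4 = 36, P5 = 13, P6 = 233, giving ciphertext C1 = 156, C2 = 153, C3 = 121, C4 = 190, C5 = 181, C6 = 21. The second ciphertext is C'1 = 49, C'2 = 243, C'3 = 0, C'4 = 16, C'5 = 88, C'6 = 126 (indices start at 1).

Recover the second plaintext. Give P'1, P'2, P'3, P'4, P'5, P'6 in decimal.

In OFB with a reused IV, both messages share the same keystream S_i, so C_i ⊕ C'_i = P_i ⊕ P'_i and thus P'_i = P_i ⊕ C_i ⊕ C'_i.
P'1: 219 ⊕ 156 ⊕ 49 = 118.
P'2: 154 ⊕ 153 ⊕ 243 = 240.
P'3: 242 ⊕ 121 ⊕ 0 = 139.
P'4: 36 ⊕ 190 ⊕ 16 = 138.
P'5: 13 ⊕ 181 ⊕ 88 = 224.
P'6: 233 ⊕ 21 ⊕ 126 = 130.

P'1 = 118, P'2 = 240, P'3 = 139, P'4 = 138, P'5 = 224, P'6 = 130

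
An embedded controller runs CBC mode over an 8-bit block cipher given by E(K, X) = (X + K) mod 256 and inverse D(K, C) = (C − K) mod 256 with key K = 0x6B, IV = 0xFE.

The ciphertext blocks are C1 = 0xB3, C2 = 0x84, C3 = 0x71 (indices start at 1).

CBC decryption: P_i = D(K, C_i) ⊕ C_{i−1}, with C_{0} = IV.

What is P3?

P3 = 0x82

P3: D(K, 0x71) = 0x06; 0x06 ⊕ 0x84 = 0x82.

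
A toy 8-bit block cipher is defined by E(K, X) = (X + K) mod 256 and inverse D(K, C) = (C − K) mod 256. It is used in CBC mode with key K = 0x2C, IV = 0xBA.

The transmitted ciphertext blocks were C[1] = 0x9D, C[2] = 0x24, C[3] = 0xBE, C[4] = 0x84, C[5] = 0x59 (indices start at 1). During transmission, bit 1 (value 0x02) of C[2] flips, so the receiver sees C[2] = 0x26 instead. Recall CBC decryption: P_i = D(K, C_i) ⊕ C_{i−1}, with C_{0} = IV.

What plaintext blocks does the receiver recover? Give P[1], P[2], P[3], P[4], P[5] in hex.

Only C[2] changed, to 0x26. In CBC, a change in C_i garbles P_i and flips the same bit in P_{i+1}. Decrypting the received ciphertext:
P[1]: D(K, 0x9D) = 0x71; 0x71 ⊕ 0xBA = 0xCB.
P[2]: D(K, 0x26) = 0xFA; 0xFA ⊕ 0x9D = 0x67.
P[3]: D(K, 0xBE) = 0x92; 0x92 ⊕ 0x26 = 0xB4.
P[4]: D(K, 0x84) = 0x58; 0x58 ⊕ 0xBE = 0xE6.
P[5]: D(K, 0x59) = 0x2D; 0x2D ⊕ 0x84 = 0xA9.
Blocks that differ from the original plaintext: P[2], P[3].

P[1] = 0xCB, P[2] = 0x67, P[3] = 0xB4, P[4] = 0xE6, P[5] = 0xA9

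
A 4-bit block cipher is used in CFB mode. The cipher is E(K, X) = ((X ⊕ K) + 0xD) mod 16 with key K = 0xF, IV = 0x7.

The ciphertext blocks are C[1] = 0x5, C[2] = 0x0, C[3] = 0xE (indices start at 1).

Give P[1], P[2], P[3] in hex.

CFB decryption: P_i = C_i ⊕ E(K, C_{i−1}), with C_{0} = IV.
P[1]: E(K, 0x7) = 0x5; 0x5 ⊕ 0x5 = 0x0.
P[2]: E(K, 0x5) = 0x7; 0x0 ⊕ 0x7 = 0x7.
P[3]: E(K, 0x0) = 0xC; 0xE ⊕ 0xC = 0x2.

P[1] = 0x0, P[2] = 0x7, P[3] = 0x2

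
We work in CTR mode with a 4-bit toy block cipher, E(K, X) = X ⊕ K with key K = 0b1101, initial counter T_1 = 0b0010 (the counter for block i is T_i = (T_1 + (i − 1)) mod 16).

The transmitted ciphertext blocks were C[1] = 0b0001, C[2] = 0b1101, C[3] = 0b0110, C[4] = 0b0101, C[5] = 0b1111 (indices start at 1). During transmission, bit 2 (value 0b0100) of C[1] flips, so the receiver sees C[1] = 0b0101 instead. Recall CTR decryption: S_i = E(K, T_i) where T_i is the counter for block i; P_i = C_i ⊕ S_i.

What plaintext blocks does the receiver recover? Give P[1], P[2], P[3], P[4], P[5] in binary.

P[1] = 0b1010, P[2] = 0b0011, P[3] = 0b1111, P[4] = 0b1101, P[5] = 0b0100

Only C[1] changed, to 0b0101. In CTR, a change in C_i flips the same bit in P_i only; the keystream is unaffected. Decrypting the received ciphertext:
P[1]: T = 0b0010, S = E(K, T) = 0b1111; 0b0101 ⊕ 0b1111 = 0b1010.
P[2]: T = 0b0011, S = E(K, T) = 0b1110; 0b1101 ⊕ 0b1110 = 0b0011.
P[3]: T = 0b0100, S = E(K, T) = 0b1001; 0b0110 ⊕ 0b1001 = 0b1111.
P[4]: T = 0b0101, S = E(K, T) = 0b1000; 0b0101 ⊕ 0b1000 = 0b1101.
P[5]: T = 0b0110, S = E(K, T) = 0b1011; 0b1111 ⊕ 0b1011 = 0b0100.
Blocks that differ from the original plaintext: P[1].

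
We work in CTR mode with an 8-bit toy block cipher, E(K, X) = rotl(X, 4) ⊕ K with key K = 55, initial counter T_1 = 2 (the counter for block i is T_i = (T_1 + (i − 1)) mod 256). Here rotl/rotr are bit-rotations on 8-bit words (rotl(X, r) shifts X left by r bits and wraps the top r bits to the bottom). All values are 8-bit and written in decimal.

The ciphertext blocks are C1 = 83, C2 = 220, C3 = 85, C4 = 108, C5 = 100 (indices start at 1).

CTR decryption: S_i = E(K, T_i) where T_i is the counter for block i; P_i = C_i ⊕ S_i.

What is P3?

P3: T = 4, S = E(K, T) = 119; 85 ⊕ 119 = 34.

P3 = 34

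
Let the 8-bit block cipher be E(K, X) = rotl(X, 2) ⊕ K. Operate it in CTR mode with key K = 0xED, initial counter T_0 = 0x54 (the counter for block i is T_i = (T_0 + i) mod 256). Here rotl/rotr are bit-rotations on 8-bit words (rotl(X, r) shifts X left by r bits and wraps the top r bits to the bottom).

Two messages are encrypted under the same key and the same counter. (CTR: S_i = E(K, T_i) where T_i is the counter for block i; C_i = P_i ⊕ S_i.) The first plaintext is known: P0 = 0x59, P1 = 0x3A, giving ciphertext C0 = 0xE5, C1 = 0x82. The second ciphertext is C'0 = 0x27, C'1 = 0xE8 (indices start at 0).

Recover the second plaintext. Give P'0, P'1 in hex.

In CTR with a reused counter, both messages share the same keystream S_i, so C_i ⊕ C'_i = P_i ⊕ P'_i and thus P'_i = P_i ⊕ C_i ⊕ C'_i.
P'0: 0x59 ⊕ 0xE5 ⊕ 0x27 = 0x9B.
P'1: 0x3A ⊕ 0x82 ⊕ 0xE8 = 0x50.

P'0 = 0x9B, P'1 = 0x50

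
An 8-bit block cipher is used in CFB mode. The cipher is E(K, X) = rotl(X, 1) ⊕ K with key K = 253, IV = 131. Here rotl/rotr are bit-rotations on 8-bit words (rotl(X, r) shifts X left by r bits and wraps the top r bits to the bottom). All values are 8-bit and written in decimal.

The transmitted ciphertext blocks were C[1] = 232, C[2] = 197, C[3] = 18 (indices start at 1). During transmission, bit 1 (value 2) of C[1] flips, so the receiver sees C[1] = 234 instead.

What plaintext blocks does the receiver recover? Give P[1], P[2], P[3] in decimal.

CFB decryption: P_i = C_i ⊕ E(K, C_{i−1}), with C_{0} = IV.
Only C[1] changed, to 234. In CFB, a change in C_i flips the same bit in P_i and garbles P_{i+1}. Decrypting the received ciphertext:
P[1]: E(K, 131) = 250; 234 ⊕ 250 = 16.
P[2]: E(K, 234) = 40; 197 ⊕ 40 = 237.
P[3]: E(K, 197) = 118; 18 ⊕ 118 = 100.
Blocks that differ from the original plaintext: P[1], P[2].

P[1] = 16, P[2] = 237, P[3] = 100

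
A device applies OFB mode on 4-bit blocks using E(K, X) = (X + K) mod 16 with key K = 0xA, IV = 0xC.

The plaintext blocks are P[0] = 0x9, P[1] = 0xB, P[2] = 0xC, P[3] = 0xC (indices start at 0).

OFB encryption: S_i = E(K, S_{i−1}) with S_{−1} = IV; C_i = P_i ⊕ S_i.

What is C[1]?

C[1] = 0xB

C[0]: S = E(K, 0xC) = 0x6; 0x9 ⊕ 0x6 = 0xF.
C[1]: S = E(K, 0x6) = 0x0; 0xB ⊕ 0x0 = 0xB.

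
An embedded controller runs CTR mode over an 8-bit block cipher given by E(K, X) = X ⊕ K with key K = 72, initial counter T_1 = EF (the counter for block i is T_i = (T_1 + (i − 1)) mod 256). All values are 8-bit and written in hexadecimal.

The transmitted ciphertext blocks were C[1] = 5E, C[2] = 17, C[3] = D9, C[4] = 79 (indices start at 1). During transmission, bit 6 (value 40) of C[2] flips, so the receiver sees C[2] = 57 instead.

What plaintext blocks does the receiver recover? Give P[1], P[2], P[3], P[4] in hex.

CTR decryption: S_i = E(K, T_i) where T_i is the counter for block i; P_i = C_i ⊕ S_i.
Only C[2] changed, to 57. In CTR, a change in C_i flips the same bit in P_i only; the keystream is unaffected. Decrypting the received ciphertext:
P[1]: T = EF, S = E(K, T) = 9D; 5E ⊕ 9D = C3.
P[2]: T = F0, S = E(K, T) = 82; 57 ⊕ 82 = D5.
P[3]: T = F1, S = E(K, T) = 83; D9 ⊕ 83 = 5A.
P[4]: T = F2, S = E(K, T) = 80; 79 ⊕ 80 = F9.
Blocks that differ from the original plaintext: P[2].

P[1] = C3, P[2] = D5, P[3] = 5A, P[4] = F9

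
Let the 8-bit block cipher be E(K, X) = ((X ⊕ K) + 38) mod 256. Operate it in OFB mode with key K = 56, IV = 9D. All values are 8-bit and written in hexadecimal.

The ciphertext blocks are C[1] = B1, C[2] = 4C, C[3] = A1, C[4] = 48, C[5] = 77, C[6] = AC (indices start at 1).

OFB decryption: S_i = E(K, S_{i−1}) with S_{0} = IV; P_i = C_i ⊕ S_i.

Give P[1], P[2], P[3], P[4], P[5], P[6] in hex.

P[1]: S = E(K, 9D) = 03; B1 ⊕ 03 = B2.
P[2]: S = E(K, 03) = 8D; 4C ⊕ 8D = C1.
P[3]: S = E(K, 8D) = 13; A1 ⊕ 13 = B2.
P[4]: S = E(K, 13) = 7D; 48 ⊕ 7D = 35.
P[5]: S = E(K, 7D) = 63; 77 ⊕ 63 = 14.
P[6]: S = E(K, 63) = 6D; AC ⊕ 6D = C1.

P[1] = B2, P[2] = C1, P[3] = B2, P[4] = 35, P[5] = 14, P[6] = C1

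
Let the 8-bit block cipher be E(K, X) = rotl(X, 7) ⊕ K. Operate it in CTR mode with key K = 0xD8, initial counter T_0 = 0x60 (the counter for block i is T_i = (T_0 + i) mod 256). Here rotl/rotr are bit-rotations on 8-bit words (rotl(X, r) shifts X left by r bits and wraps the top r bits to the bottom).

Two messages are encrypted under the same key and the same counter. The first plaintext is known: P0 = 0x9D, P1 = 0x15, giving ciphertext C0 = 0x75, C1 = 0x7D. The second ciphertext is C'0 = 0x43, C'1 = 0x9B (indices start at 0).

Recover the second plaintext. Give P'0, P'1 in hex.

In CTR with a reused counter, both messages share the same keystream S_i, so C_i ⊕ C'_i = P_i ⊕ P'_i and thus P'_i = P_i ⊕ C_i ⊕ C'_i.
P'0: 0x9D ⊕ 0x75 ⊕ 0x43 = 0xAB.
P'1: 0x15 ⊕ 0x7D ⊕ 0x9B = 0xF3.

P'0 = 0xAB, P'1 = 0xF3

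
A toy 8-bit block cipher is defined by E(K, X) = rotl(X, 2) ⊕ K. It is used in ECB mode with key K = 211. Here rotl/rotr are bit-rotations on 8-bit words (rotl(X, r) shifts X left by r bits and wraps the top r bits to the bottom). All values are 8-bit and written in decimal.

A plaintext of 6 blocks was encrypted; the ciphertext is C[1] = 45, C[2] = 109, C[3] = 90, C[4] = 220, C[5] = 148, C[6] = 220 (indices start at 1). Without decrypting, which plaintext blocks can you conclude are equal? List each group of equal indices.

ECB encrypts each block independently with the same key, so equal ciphertext blocks imply equal plaintext blocks.
C[4] = C[6] = 220, so P[4] = P[6].

P[4] = P[6]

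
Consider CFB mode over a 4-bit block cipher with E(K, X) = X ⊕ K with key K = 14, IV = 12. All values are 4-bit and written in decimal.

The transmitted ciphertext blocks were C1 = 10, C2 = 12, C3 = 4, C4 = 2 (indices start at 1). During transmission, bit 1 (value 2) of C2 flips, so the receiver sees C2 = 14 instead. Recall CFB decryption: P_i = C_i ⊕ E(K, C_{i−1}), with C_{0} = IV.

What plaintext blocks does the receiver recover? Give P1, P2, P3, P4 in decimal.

P1 = 8, P2 = 10, P3 = 4, P4 = 8

Only C2 changed, to 14. In CFB, a change in C_i flips the same bit in P_i and garbles P_{i+1}. Decrypting the received ciphertext:
P1: E(K, 12) = 2; 10 ⊕ 2 = 8.
P2: E(K, 10) = 4; 14 ⊕ 4 = 10.
P3: E(K, 14) = 0; 4 ⊕ 0 = 4.
P4: E(K, 4) = 10; 2 ⊕ 10 = 8.
Blocks that differ from the original plaintext: P2, P3.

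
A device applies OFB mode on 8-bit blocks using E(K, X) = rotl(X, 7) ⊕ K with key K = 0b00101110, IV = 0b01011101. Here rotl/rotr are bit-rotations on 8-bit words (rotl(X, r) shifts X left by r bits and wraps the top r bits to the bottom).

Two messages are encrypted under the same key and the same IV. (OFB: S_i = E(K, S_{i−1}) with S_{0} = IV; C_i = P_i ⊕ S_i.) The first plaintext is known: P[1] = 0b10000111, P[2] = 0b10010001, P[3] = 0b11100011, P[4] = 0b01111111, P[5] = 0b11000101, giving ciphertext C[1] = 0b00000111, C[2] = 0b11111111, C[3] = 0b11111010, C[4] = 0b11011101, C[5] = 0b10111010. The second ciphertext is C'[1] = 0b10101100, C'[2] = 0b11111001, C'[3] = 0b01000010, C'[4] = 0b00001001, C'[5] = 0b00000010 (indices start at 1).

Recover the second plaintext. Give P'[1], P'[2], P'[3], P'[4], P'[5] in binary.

P'[1] = 0b00101100, P'[2] = 0b10010111, P'[3] = 0b01011011, P'[4] = 0b10101011, P'[5] = 0b01111101

In OFB with a reused IV, both messages share the same keystream S_i, so C_i ⊕ C'_i = P_i ⊕ P'_i and thus P'_i = P_i ⊕ C_i ⊕ C'_i.
P'[1]: 0b10000111 ⊕ 0b00000111 ⊕ 0b10101100 = 0b00101100.
P'[2]: 0b10010001 ⊕ 0b11111111 ⊕ 0b11111001 = 0b10010111.
P'[3]: 0b11100011 ⊕ 0b11111010 ⊕ 0b01000010 = 0b01011011.
P'[4]: 0b01111111 ⊕ 0b11011101 ⊕ 0b00001001 = 0b10101011.
P'[5]: 0b11000101 ⊕ 0b10111010 ⊕ 0b00000010 = 0b01111101.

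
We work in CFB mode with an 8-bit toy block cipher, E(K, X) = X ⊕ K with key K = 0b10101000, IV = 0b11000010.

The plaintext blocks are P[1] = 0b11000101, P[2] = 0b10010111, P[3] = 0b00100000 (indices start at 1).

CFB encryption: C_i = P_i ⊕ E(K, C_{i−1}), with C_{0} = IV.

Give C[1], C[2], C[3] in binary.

C[1]: E(K, 0b11000010) = 0b01101010; 0b11000101 ⊕ 0b01101010 = 0b10101111.
C[2]: E(K, 0b10101111) = 0b00000111; 0b10010111 ⊕ 0b00000111 = 0b10010000.
C[3]: E(K, 0b10010000) = 0b00111000; 0b00100000 ⊕ 0b00111000 = 0b00011000.

C[1] = 0b10101111, C[2] = 0b10010000, C[3] = 0b00011000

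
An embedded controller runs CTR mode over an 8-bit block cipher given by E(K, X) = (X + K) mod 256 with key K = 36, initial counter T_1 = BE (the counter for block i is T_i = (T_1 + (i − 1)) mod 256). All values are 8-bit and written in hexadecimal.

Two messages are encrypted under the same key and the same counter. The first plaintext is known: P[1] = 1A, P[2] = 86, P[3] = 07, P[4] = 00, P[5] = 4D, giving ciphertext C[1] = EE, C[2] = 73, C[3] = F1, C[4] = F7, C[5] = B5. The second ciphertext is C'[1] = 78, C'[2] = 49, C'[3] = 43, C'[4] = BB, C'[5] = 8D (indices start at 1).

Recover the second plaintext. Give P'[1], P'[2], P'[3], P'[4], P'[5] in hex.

In CTR with a reused counter, both messages share the same keystream S_i, so C_i ⊕ C'_i = P_i ⊕ P'_i and thus P'_i = P_i ⊕ C_i ⊕ C'_i.
P'[1]: 1A ⊕ EE ⊕ 78 = 8C.
P'[2]: 86 ⊕ 73 ⊕ 49 = BC.
P'[3]: 07 ⊕ F1 ⊕ 43 = B5.
P'[4]: 00 ⊕ F7 ⊕ BB = 4C.
P'[5]: 4D ⊕ B5 ⊕ 8D = 75.

P'[1] = 8C, P'[2] = BC, P'[3] = B5, P'[4] = 4C, P'[5] = 75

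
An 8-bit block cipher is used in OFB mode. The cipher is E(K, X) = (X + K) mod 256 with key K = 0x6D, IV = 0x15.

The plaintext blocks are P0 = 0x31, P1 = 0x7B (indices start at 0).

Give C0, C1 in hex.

OFB encryption: S_i = E(K, S_{i−1}) with S_{−1} = IV; C_i = P_i ⊕ S_i.
C0: S = E(K, 0x15) = 0x82; 0x31 ⊕ 0x82 = 0xB3.
C1: S = E(K, 0x82) = 0xEF; 0x7B ⊕ 0xEF = 0x94.

C0 = 0xB3, C1 = 0x94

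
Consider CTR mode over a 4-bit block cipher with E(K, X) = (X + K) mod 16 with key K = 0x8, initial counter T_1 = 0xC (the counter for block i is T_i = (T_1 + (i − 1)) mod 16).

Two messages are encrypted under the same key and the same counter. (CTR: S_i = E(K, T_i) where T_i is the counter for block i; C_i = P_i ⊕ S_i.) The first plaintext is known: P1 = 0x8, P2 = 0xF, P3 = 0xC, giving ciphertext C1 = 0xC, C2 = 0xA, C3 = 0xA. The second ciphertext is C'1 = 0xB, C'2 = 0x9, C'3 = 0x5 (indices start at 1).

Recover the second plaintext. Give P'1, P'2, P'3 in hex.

P'1 = 0xF, P'2 = 0xC, P'3 = 0x3

In CTR with a reused counter, both messages share the same keystream S_i, so C_i ⊕ C'_i = P_i ⊕ P'_i and thus P'_i = P_i ⊕ C_i ⊕ C'_i.
P'1: 0x8 ⊕ 0xC ⊕ 0xB = 0xF.
P'2: 0xF ⊕ 0xA ⊕ 0x9 = 0xC.
P'3: 0xC ⊕ 0xA ⊕ 0x5 = 0x3.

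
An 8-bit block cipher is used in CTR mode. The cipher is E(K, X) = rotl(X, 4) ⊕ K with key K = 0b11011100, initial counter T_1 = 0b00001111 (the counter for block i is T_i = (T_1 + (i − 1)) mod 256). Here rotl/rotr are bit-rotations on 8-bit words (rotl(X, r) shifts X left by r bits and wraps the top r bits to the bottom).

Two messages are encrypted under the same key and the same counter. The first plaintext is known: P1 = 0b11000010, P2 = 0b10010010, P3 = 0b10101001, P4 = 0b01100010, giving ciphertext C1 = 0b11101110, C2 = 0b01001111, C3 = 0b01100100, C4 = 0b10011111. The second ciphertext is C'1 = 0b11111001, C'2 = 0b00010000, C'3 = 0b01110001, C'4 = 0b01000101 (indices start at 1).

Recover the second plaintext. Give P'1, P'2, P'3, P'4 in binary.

In CTR with a reused counter, both messages share the same keystream S_i, so C_i ⊕ C'_i = P_i ⊕ P'_i and thus P'_i = P_i ⊕ C_i ⊕ C'_i.
P'1: 0b11000010 ⊕ 0b11101110 ⊕ 0b11111001 = 0b11010101.
P'2: 0b10010010 ⊕ 0b01001111 ⊕ 0b00010000 = 0b11001101.
P'3: 0b10101001 ⊕ 0b01100100 ⊕ 0b01110001 = 0b10111100.
P'4: 0b01100010 ⊕ 0b10011111 ⊕ 0b01000101 = 0b10111000.

P'1 = 0b11010101, P'2 = 0b11001101, P'3 = 0b10111100, P'4 = 0b10111000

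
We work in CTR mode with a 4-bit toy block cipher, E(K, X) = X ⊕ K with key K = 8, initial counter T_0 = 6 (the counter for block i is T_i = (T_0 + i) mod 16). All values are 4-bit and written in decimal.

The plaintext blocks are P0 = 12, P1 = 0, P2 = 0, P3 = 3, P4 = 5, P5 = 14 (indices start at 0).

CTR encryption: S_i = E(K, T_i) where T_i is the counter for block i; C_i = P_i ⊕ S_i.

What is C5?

C5 = 13

C0: T = 6, S = E(K, T) = 14; 12 ⊕ 14 = 2.
C1: T = 7, S = E(K, T) = 15; 0 ⊕ 15 = 15.
C2: T = 8, S = E(K, T) = 0; 0 ⊕ 0 = 0.
C3: T = 9, S = E(K, T) = 1; 3 ⊕ 1 = 2.
C4: T = 10, S = E(K, T) = 2; 5 ⊕ 2 = 7.
C5: T = 11, S = E(K, T) = 3; 14 ⊕ 3 = 13.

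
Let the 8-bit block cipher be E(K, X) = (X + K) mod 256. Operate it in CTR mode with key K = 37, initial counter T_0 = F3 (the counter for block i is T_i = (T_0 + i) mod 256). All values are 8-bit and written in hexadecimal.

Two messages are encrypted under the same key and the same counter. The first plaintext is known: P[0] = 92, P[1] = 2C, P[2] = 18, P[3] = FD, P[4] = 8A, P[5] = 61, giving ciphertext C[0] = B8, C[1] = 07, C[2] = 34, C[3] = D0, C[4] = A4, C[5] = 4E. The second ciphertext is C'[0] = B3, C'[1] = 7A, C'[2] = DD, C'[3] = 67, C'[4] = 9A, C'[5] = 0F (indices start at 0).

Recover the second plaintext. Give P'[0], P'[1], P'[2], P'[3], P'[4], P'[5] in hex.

In CTR with a reused counter, both messages share the same keystream S_i, so C_i ⊕ C'_i = P_i ⊕ P'_i and thus P'_i = P_i ⊕ C_i ⊕ C'_i.
P'[0]: 92 ⊕ B8 ⊕ B3 = 99.
P'[1]: 2C ⊕ 07 ⊕ 7A = 51.
P'[2]: 18 ⊕ 34 ⊕ DD = F1.
P'[3]: FD ⊕ D0 ⊕ 67 = 4A.
P'[4]: 8A ⊕ A4 ⊕ 9A = B4.
P'[5]: 61 ⊕ 4E ⊕ 0F = 20.

P'[0] = 99, P'[1] = 51, P'[2] = F1, P'[3] = 4A, P'[4] = B4, P'[5] = 20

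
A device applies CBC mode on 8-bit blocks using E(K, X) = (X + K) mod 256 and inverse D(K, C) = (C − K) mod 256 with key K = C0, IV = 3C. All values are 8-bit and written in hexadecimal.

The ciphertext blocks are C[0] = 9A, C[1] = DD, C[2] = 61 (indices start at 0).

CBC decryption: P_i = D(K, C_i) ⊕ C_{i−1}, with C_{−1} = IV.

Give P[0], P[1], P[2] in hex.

P[0]: D(K, 9A) = DA; DA ⊕ 3C = E6.
P[1]: D(K, DD) = 1D; 1D ⊕ 9A = 87.
P[2]: D(K, 61) = A1; A1 ⊕ DD = 7C.

P[0] = E6, P[1] = 87, P[2] = 7C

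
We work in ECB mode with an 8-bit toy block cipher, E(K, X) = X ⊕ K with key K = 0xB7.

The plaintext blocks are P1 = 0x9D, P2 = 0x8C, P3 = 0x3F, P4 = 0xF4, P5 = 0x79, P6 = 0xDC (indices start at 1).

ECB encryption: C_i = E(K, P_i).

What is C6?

C6 = 0x6B

C6: E(K, 0xDC) = 0x6B.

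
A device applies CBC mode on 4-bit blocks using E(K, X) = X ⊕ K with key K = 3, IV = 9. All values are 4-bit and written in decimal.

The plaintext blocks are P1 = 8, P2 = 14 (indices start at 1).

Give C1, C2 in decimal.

CBC encryption: C_i = E(K, P_i ⊕ C_{i−1}), with C_{0} = IV.
C1: P1 ⊕ 9 = 1; E(K, 1) = 2.
C2: P2 ⊕ 2 = 12; E(K, 12) = 15.

C1 = 2, C2 = 15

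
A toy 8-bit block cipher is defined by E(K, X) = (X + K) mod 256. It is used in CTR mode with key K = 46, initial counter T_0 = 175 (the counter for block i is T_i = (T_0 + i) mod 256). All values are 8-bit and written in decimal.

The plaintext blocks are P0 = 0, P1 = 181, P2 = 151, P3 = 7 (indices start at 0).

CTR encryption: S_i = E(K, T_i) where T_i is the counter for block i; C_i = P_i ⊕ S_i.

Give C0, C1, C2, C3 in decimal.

C0: T = 175, S = E(K, T) = 221; 0 ⊕ 221 = 221.
C1: T = 176, S = E(K, T) = 222; 181 ⊕ 222 = 107.
C2: T = 177, S = E(K, T) = 223; 151 ⊕ 223 = 72.
C3: T = 178, S = E(K, T) = 224; 7 ⊕ 224 = 231.

C0 = 221, C1 = 107, C2 = 72, C3 = 231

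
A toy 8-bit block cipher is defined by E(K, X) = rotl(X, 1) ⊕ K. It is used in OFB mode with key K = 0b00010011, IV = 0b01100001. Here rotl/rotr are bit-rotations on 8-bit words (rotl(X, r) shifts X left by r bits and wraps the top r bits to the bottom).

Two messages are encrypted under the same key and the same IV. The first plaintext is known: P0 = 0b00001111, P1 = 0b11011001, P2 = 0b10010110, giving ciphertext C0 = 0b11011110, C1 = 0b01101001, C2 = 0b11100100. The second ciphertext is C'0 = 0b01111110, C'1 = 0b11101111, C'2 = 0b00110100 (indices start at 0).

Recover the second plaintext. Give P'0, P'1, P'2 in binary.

P'0 = 0b10101111, P'1 = 0b01011111, P'2 = 0b01000110

In OFB with a reused IV, both messages share the same keystream S_i, so C_i ⊕ C'_i = P_i ⊕ P'_i and thus P'_i = P_i ⊕ C_i ⊕ C'_i.
P'0: 0b00001111 ⊕ 0b11011110 ⊕ 0b01111110 = 0b10101111.
P'1: 0b11011001 ⊕ 0b01101001 ⊕ 0b11101111 = 0b01011111.
P'2: 0b10010110 ⊕ 0b11100100 ⊕ 0b00110100 = 0b01000110.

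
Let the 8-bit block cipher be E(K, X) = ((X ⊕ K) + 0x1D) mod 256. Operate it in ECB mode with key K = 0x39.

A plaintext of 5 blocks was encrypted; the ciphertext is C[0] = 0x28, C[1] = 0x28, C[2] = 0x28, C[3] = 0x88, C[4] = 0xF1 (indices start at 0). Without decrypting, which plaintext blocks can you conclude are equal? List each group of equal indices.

P[0] = P[1] = P[2]

ECB encrypts each block independently with the same key, so equal ciphertext blocks imply equal plaintext blocks.
C[0] = C[1] = C[2] = 0x28, so P[0] = P[1] = P[2].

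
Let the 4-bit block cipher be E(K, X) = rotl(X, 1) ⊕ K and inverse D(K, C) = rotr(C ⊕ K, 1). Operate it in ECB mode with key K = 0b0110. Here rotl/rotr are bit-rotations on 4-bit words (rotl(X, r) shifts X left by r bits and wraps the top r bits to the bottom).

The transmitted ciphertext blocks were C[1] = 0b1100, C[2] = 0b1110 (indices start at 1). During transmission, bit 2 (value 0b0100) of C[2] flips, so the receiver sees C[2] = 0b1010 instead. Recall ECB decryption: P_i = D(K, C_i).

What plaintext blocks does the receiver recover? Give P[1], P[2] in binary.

P[1] = 0b0101, P[2] = 0b0110

Only C[2] changed, to 0b1010. In ECB, a change in C_i affects only P_i. Decrypting the received ciphertext:
P[1]: D(K, 0b1100) = 0b0101.
P[2]: D(K, 0b1010) = 0b0110.
Blocks that differ from the original plaintext: P[2].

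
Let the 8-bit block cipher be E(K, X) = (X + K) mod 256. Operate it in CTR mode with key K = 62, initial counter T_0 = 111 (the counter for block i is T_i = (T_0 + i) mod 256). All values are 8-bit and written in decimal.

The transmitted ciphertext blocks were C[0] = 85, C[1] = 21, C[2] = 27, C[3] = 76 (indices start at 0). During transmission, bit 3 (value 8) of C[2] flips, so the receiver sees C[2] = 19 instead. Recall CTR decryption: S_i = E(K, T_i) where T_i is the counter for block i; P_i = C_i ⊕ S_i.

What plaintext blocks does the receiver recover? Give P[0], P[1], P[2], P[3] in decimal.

Only C[2] changed, to 19. In CTR, a change in C_i flips the same bit in P_i only; the keystream is unaffected. Decrypting the received ciphertext:
P[0]: T = 111, S = E(K, T) = 173; 85 ⊕ 173 = 248.
P[1]: T = 112, S = E(K, T) = 174; 21 ⊕ 174 = 187.
P[2]: T = 113, S = E(K, T) = 175; 19 ⊕ 175 = 188.
P[3]: T = 114, S = E(K, T) = 176; 76 ⊕ 176 = 252.
Blocks that differ from the original plaintext: P[2].

P[0] = 248, P[1] = 187, P[2] = 188, P[3] = 252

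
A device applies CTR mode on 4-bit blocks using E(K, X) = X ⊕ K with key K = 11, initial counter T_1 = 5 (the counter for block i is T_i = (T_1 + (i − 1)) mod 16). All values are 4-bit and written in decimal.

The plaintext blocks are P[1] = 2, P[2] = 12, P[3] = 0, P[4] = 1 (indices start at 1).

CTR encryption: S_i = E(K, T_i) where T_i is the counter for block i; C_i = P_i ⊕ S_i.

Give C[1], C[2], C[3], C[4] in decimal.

C[1]: T = 5, S = E(K, T) = 14; 2 ⊕ 14 = 12.
C[2]: T = 6, S = E(K, T) = 13; 12 ⊕ 13 = 1.
C[3]: T = 7, S = E(K, T) = 12; 0 ⊕ 12 = 12.
C[4]: T = 8, S = E(K, T) = 3; 1 ⊕ 3 = 2.

C[1] = 12, C[2] = 1, C[3] = 12, C[4] = 2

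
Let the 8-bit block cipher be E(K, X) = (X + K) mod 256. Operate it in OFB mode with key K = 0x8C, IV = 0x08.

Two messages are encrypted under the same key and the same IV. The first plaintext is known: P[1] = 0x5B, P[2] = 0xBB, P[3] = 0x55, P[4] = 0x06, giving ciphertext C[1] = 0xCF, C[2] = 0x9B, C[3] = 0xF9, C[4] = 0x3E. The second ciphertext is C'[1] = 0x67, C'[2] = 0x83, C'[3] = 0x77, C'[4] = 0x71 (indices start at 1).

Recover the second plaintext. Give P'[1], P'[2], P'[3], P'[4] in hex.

P'[1] = 0xF3, P'[2] = 0xA3, P'[3] = 0xDB, P'[4] = 0x49

In OFB with a reused IV, both messages share the same keystream S_i, so C_i ⊕ C'_i = P_i ⊕ P'_i and thus P'_i = P_i ⊕ C_i ⊕ C'_i.
P'[1]: 0x5B ⊕ 0xCF ⊕ 0x67 = 0xF3.
P'[2]: 0xBB ⊕ 0x9B ⊕ 0x83 = 0xA3.
P'[3]: 0x55 ⊕ 0xF9 ⊕ 0x77 = 0xDB.
P'[4]: 0x06 ⊕ 0x3E ⊕ 0x71 = 0x49.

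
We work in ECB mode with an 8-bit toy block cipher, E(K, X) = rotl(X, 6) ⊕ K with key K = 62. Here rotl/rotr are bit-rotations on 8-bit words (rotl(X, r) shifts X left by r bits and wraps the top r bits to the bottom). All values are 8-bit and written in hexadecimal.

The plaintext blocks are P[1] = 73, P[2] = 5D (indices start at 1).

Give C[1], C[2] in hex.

C[1] = BE, C[2] = 35

ECB encryption: C_i = E(K, P_i).
C[1]: E(K, 73) = BE.
C[2]: E(K, 5D) = 35.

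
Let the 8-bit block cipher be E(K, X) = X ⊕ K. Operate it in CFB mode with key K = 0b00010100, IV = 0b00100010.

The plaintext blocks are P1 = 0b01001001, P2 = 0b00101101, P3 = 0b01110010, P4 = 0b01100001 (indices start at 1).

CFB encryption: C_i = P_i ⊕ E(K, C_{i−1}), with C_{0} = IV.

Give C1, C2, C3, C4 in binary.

C1 = 0b01111111, C2 = 0b01000110, C3 = 0b00100000, C4 = 0b01010101

C1: E(K, 0b00100010) = 0b00110110; 0b01001001 ⊕ 0b00110110 = 0b01111111.
C2: E(K, 0b01111111) = 0b01101011; 0b00101101 ⊕ 0b01101011 = 0b01000110.
C3: E(K, 0b01000110) = 0b01010010; 0b01110010 ⊕ 0b01010010 = 0b00100000.
C4: E(K, 0b00100000) = 0b00110100; 0b01100001 ⊕ 0b00110100 = 0b01010101.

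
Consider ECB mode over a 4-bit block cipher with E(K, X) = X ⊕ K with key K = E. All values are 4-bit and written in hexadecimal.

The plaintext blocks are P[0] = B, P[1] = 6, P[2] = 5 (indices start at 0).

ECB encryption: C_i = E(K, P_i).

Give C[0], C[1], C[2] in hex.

C[0] = 5, C[1] = 8, C[2] = B

C[0]: E(K, B) = 5.
C[1]: E(K, 6) = 8.
C[2]: E(K, 5) = B.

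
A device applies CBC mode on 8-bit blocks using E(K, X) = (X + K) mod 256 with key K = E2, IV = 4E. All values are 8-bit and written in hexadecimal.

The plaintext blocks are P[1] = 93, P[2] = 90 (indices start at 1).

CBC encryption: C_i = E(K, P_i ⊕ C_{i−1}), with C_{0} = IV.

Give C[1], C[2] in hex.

C[1] = BF, C[2] = 11

C[1]: P[1] ⊕ 4E = DD; E(K, DD) = BF.
C[2]: P[2] ⊕ BF = 2F; E(K, 2F) = 11.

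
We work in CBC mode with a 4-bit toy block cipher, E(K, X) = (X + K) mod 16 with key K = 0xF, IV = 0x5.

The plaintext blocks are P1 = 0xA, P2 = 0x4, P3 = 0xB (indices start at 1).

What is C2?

CBC encryption: C_i = E(K, P_i ⊕ C_{i−1}), with C_{0} = IV.
C1: P1 ⊕ 0x5 = 0xF; E(K, 0xF) = 0xE.
C2: P2 ⊕ 0xE = 0xA; E(K, 0xA) = 0x9.

C2 = 0x9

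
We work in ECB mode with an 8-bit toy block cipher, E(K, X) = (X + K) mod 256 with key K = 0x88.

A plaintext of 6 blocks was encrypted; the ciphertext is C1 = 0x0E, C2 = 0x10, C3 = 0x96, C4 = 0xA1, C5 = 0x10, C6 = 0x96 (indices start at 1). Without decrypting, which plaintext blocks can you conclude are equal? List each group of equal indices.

ECB encrypts each block independently with the same key, so equal ciphertext blocks imply equal plaintext blocks.
C2 = C5 = 0x10, so P2 = P5.
C3 = C6 = 0x96, so P3 = P6.

P2 = P5; P3 = P6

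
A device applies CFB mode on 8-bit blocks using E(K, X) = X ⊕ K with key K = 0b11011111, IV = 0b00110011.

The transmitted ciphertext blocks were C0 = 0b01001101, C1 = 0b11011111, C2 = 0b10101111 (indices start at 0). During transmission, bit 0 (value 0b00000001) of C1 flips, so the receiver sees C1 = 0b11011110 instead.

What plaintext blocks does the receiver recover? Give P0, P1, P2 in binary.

CFB decryption: P_i = C_i ⊕ E(K, C_{i−1}), with C_{−1} = IV.
Only C1 changed, to 0b11011110. In CFB, a change in C_i flips the same bit in P_i and garbles P_{i+1}. Decrypting the received ciphertext:
P0: E(K, 0b00110011) = 0b11101100; 0b01001101 ⊕ 0b11101100 = 0b10100001.
P1: E(K, 0b01001101) = 0b10010010; 0b11011110 ⊕ 0b10010010 = 0b01001100.
P2: E(K, 0b11011110) = 0b00000001; 0b10101111 ⊕ 0b00000001 = 0b10101110.
Blocks that differ from the original plaintext: P1, P2.

P0 = 0b10100001, P1 = 0b01001100, P2 = 0b10101110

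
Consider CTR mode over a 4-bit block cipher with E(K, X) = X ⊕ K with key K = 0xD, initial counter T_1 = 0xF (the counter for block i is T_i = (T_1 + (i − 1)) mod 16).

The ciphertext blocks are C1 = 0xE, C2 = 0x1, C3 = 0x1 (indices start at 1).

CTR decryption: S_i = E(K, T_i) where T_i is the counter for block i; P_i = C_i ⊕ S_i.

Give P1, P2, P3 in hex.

P1: T = 0xF, S = E(K, T) = 0x2; 0xE ⊕ 0x2 = 0xC.
P2: T = 0x0, S = E(K, T) = 0xD; 0x1 ⊕ 0xD = 0xC.
P3: T = 0x1, S = E(K, T) = 0xC; 0x1 ⊕ 0xC = 0xD.

P1 = 0xC, P2 = 0xC, P3 = 0xD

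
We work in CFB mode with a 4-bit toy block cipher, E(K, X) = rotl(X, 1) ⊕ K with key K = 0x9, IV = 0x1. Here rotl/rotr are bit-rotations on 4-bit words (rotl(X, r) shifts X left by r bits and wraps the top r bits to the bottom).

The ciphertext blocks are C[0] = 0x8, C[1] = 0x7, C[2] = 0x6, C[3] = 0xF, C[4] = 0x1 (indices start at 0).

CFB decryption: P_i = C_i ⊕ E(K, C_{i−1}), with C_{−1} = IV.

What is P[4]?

P[4] = 0x7

P[4]: E(K, 0xF) = 0x6; 0x1 ⊕ 0x6 = 0x7.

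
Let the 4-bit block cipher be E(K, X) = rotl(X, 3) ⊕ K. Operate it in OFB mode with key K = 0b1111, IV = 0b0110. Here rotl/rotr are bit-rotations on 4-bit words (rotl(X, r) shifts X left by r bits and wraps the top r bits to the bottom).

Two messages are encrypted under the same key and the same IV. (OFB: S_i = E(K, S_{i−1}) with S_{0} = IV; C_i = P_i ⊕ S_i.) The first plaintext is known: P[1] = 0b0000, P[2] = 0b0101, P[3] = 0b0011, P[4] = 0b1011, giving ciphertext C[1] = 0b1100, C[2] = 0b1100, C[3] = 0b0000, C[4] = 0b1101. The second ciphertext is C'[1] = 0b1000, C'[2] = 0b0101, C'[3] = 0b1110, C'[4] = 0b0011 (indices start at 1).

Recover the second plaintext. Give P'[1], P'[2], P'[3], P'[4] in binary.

In OFB with a reused IV, both messages share the same keystream S_i, so C_i ⊕ C'_i = P_i ⊕ P'_i and thus P'_i = P_i ⊕ C_i ⊕ C'_i.
P'[1]: 0b0000 ⊕ 0b1100 ⊕ 0b1000 = 0b0100.
P'[2]: 0b0101 ⊕ 0b1100 ⊕ 0b0101 = 0b1100.
P'[3]: 0b0011 ⊕ 0b0000 ⊕ 0b1110 = 0b1101.
P'[4]: 0b1011 ⊕ 0b1101 ⊕ 0b0011 = 0b0101.

P'[1] = 0b0100, P'[2] = 0b1100, P'[3] = 0b1101, P'[4] = 0b0101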